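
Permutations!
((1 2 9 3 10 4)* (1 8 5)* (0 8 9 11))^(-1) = ((0 8 5 1 2 11)(3 10 4 9))^(-1) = (0 11 2 1 5 8)(3 9 4 10)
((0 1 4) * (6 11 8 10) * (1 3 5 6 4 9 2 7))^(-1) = (0 4 10 8 11 6 5 3)(1 7 2 9)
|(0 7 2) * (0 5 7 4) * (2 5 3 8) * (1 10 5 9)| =|(0 4)(1 10 5 7 9)(2 3 8)| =30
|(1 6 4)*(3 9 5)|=|(1 6 4)(3 9 5)|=3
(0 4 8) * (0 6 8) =(0 4)(6 8) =[4, 1, 2, 3, 0, 5, 8, 7, 6]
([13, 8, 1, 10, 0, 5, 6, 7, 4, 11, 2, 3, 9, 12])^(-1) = (0 4 8 1 2 10 3 11 9 12 13)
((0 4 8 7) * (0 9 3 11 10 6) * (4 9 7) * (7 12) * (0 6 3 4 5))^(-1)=(0 5 8 4 9)(3 10 11)(7 12)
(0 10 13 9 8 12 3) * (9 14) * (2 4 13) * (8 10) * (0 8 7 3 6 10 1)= (0 7 3 8 12 6 10 2 4 13 14 9 1)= [7, 0, 4, 8, 13, 5, 10, 3, 12, 1, 2, 11, 6, 14, 9]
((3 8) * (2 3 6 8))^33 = (2 3)(6 8)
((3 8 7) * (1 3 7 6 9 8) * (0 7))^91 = (0 7)(1 3)(6 9 8)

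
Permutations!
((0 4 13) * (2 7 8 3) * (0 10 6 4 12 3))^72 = (13) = ((0 12 3 2 7 8)(4 13 10 6))^72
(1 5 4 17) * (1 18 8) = (1 5 4 17 18 8) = [0, 5, 2, 3, 17, 4, 6, 7, 1, 9, 10, 11, 12, 13, 14, 15, 16, 18, 8]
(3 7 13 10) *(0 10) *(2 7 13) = (0 10 3 13)(2 7) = [10, 1, 7, 13, 4, 5, 6, 2, 8, 9, 3, 11, 12, 0]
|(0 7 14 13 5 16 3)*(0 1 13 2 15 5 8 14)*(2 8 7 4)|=|(0 4 2 15 5 16 3 1 13 7)(8 14)|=10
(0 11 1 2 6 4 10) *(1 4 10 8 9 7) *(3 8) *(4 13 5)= [11, 2, 6, 8, 3, 4, 10, 1, 9, 7, 0, 13, 12, 5]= (0 11 13 5 4 3 8 9 7 1 2 6 10)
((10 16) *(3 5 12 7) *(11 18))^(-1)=((3 5 12 7)(10 16)(11 18))^(-1)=(3 7 12 5)(10 16)(11 18)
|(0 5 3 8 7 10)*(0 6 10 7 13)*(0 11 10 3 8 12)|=9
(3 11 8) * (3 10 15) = (3 11 8 10 15) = [0, 1, 2, 11, 4, 5, 6, 7, 10, 9, 15, 8, 12, 13, 14, 3]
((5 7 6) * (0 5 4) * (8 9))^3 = ((0 5 7 6 4)(8 9))^3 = (0 6 5 4 7)(8 9)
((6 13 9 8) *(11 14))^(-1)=((6 13 9 8)(11 14))^(-1)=(6 8 9 13)(11 14)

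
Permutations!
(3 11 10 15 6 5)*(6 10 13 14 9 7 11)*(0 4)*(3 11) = (0 4)(3 6 5 11 13 14 9 7)(10 15) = [4, 1, 2, 6, 0, 11, 5, 3, 8, 7, 15, 13, 12, 14, 9, 10]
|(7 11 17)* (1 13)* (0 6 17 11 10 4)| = 6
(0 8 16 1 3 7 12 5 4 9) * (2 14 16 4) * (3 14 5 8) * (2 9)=(0 3 7 12 8 4 2 5 9)(1 14 16)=[3, 14, 5, 7, 2, 9, 6, 12, 4, 0, 10, 11, 8, 13, 16, 15, 1]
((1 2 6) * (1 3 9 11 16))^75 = (1 11 3 2 16 9 6)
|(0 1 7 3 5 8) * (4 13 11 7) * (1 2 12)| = 11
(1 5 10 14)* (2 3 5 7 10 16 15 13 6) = (1 7 10 14)(2 3 5 16 15 13 6) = [0, 7, 3, 5, 4, 16, 2, 10, 8, 9, 14, 11, 12, 6, 1, 13, 15]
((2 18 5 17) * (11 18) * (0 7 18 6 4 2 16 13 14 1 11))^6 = (0 13 2 16 4 17 6 5 11 18 1 7 14)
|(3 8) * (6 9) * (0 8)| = 6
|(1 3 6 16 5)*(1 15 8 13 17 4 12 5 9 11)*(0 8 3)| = |(0 8 13 17 4 12 5 15 3 6 16 9 11 1)| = 14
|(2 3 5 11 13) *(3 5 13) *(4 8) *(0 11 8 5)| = |(0 11 3 13 2)(4 5 8)| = 15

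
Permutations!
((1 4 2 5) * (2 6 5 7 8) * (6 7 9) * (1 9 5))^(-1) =(1 6 9 5 2 8 7 4)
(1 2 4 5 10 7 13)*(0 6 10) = (0 6 10 7 13 1 2 4 5) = [6, 2, 4, 3, 5, 0, 10, 13, 8, 9, 7, 11, 12, 1]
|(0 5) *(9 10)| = 2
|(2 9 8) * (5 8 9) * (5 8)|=|(9)(2 8)|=2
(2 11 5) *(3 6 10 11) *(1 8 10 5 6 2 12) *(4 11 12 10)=(1 8 4 11 6 5 10 12)(2 3)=[0, 8, 3, 2, 11, 10, 5, 7, 4, 9, 12, 6, 1]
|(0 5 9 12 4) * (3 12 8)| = |(0 5 9 8 3 12 4)| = 7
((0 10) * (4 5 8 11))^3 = (0 10)(4 11 8 5)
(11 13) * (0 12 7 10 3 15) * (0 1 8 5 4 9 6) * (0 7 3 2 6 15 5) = (0 12 3 5 4 9 15 1 8)(2 6 7 10)(11 13) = [12, 8, 6, 5, 9, 4, 7, 10, 0, 15, 2, 13, 3, 11, 14, 1]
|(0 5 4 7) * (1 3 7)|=6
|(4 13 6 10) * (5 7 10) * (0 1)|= 6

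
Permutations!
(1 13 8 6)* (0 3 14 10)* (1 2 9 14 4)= [3, 13, 9, 4, 1, 5, 2, 7, 6, 14, 0, 11, 12, 8, 10]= (0 3 4 1 13 8 6 2 9 14 10)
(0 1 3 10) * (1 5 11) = (0 5 11 1 3 10) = [5, 3, 2, 10, 4, 11, 6, 7, 8, 9, 0, 1]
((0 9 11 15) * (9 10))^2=(0 9 15 10 11)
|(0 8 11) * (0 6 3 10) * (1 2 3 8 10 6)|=|(0 10)(1 2 3 6 8 11)|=6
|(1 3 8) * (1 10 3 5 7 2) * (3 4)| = |(1 5 7 2)(3 8 10 4)| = 4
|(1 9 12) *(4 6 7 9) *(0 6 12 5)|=15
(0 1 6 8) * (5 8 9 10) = (0 1 6 9 10 5 8) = [1, 6, 2, 3, 4, 8, 9, 7, 0, 10, 5]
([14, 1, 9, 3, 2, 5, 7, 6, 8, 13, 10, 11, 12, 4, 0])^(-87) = (0 14)(2 9 13 4)(6 7)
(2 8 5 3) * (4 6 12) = (2 8 5 3)(4 6 12) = [0, 1, 8, 2, 6, 3, 12, 7, 5, 9, 10, 11, 4]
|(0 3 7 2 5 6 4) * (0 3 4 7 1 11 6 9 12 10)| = |(0 4 3 1 11 6 7 2 5 9 12 10)| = 12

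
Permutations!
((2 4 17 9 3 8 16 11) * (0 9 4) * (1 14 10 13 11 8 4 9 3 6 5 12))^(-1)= ((0 3 4 17 9 6 5 12 1 14 10 13 11 2)(8 16))^(-1)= (0 2 11 13 10 14 1 12 5 6 9 17 4 3)(8 16)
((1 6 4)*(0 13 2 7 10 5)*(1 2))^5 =((0 13 1 6 4 2 7 10 5))^5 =(0 2 13 7 1 10 6 5 4)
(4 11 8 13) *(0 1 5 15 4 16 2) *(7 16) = (0 1 5 15 4 11 8 13 7 16 2) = [1, 5, 0, 3, 11, 15, 6, 16, 13, 9, 10, 8, 12, 7, 14, 4, 2]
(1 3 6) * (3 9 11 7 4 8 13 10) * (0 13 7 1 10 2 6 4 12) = (0 13 2 6 10 3 4 8 7 12)(1 9 11) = [13, 9, 6, 4, 8, 5, 10, 12, 7, 11, 3, 1, 0, 2]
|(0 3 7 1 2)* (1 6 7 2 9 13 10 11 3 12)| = |(0 12 1 9 13 10 11 3 2)(6 7)| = 18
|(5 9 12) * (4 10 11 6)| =|(4 10 11 6)(5 9 12)| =12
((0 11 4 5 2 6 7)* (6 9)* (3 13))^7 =(0 7 6 9 2 5 4 11)(3 13)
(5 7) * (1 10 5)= [0, 10, 2, 3, 4, 7, 6, 1, 8, 9, 5]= (1 10 5 7)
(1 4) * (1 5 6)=(1 4 5 6)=[0, 4, 2, 3, 5, 6, 1]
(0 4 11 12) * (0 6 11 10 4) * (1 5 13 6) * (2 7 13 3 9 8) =[0, 5, 7, 9, 10, 3, 11, 13, 2, 8, 4, 12, 1, 6] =(1 5 3 9 8 2 7 13 6 11 12)(4 10)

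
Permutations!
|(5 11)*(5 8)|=3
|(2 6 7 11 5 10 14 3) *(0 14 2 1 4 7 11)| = 30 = |(0 14 3 1 4 7)(2 6 11 5 10)|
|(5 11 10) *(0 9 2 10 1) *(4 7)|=|(0 9 2 10 5 11 1)(4 7)|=14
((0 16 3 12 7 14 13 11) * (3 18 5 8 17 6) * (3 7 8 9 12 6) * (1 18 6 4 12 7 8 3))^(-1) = ((0 16 6 8 17 1 18 5 9 7 14 13 11)(3 4 12))^(-1) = (0 11 13 14 7 9 5 18 1 17 8 6 16)(3 12 4)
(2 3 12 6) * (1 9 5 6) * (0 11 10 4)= [11, 9, 3, 12, 0, 6, 2, 7, 8, 5, 4, 10, 1]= (0 11 10 4)(1 9 5 6 2 3 12)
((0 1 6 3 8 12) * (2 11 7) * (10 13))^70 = (13)(0 8 6)(1 12 3)(2 11 7)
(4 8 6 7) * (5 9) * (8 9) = (4 9 5 8 6 7) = [0, 1, 2, 3, 9, 8, 7, 4, 6, 5]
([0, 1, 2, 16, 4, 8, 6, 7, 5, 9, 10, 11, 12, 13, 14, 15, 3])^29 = (3 16)(5 8)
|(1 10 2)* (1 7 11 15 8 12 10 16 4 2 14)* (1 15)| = |(1 16 4 2 7 11)(8 12 10 14 15)| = 30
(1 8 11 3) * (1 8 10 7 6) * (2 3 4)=(1 10 7 6)(2 3 8 11 4)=[0, 10, 3, 8, 2, 5, 1, 6, 11, 9, 7, 4]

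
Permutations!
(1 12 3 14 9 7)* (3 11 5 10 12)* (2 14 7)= (1 3 7)(2 14 9)(5 10 12 11)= [0, 3, 14, 7, 4, 10, 6, 1, 8, 2, 12, 5, 11, 13, 9]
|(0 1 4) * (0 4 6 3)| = 4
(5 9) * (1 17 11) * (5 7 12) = [0, 17, 2, 3, 4, 9, 6, 12, 8, 7, 10, 1, 5, 13, 14, 15, 16, 11] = (1 17 11)(5 9 7 12)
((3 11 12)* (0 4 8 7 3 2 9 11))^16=((0 4 8 7 3)(2 9 11 12))^16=(12)(0 4 8 7 3)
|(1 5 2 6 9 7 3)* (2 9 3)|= 7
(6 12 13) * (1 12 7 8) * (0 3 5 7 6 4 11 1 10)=(0 3 5 7 8 10)(1 12 13 4 11)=[3, 12, 2, 5, 11, 7, 6, 8, 10, 9, 0, 1, 13, 4]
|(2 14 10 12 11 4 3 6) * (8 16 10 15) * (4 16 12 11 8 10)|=|(2 14 15 10 11 16 4 3 6)(8 12)|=18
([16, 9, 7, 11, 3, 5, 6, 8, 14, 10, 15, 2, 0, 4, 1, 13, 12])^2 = [12, 10, 8, 2, 11, 5, 6, 14, 1, 15, 13, 7, 16, 3, 9, 4, 0]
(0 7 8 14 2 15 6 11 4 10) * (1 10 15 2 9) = [7, 10, 2, 3, 15, 5, 11, 8, 14, 1, 0, 4, 12, 13, 9, 6] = (0 7 8 14 9 1 10)(4 15 6 11)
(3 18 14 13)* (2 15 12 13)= [0, 1, 15, 18, 4, 5, 6, 7, 8, 9, 10, 11, 13, 3, 2, 12, 16, 17, 14]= (2 15 12 13 3 18 14)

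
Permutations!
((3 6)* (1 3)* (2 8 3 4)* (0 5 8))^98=((0 5 8 3 6 1 4 2))^98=(0 8 6 4)(1 2 5 3)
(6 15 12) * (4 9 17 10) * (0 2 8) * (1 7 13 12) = (0 2 8)(1 7 13 12 6 15)(4 9 17 10) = [2, 7, 8, 3, 9, 5, 15, 13, 0, 17, 4, 11, 6, 12, 14, 1, 16, 10]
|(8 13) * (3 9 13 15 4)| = |(3 9 13 8 15 4)| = 6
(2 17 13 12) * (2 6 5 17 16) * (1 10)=(1 10)(2 16)(5 17 13 12 6)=[0, 10, 16, 3, 4, 17, 5, 7, 8, 9, 1, 11, 6, 12, 14, 15, 2, 13]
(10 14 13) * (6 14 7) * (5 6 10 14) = (5 6)(7 10)(13 14) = [0, 1, 2, 3, 4, 6, 5, 10, 8, 9, 7, 11, 12, 14, 13]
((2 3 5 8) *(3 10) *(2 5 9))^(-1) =(2 9 3 10)(5 8)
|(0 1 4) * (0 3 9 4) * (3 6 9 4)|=|(0 1)(3 4 6 9)|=4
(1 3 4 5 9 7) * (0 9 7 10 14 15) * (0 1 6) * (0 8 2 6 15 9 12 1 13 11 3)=[12, 0, 6, 4, 5, 7, 8, 15, 2, 10, 14, 3, 1, 11, 9, 13]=(0 12 1)(2 6 8)(3 4 5 7 15 13 11)(9 10 14)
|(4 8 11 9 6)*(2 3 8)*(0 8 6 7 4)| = |(0 8 11 9 7 4 2 3 6)| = 9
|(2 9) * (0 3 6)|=6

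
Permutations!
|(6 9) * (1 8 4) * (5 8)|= 4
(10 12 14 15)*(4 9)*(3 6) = (3 6)(4 9)(10 12 14 15) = [0, 1, 2, 6, 9, 5, 3, 7, 8, 4, 12, 11, 14, 13, 15, 10]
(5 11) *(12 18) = (5 11)(12 18) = [0, 1, 2, 3, 4, 11, 6, 7, 8, 9, 10, 5, 18, 13, 14, 15, 16, 17, 12]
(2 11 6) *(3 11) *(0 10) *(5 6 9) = (0 10)(2 3 11 9 5 6) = [10, 1, 3, 11, 4, 6, 2, 7, 8, 5, 0, 9]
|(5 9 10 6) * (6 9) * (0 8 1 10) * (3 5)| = 15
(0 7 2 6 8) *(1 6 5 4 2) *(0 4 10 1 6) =(0 7 6 8 4 2 5 10 1) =[7, 0, 5, 3, 2, 10, 8, 6, 4, 9, 1]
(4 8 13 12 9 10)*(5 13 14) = [0, 1, 2, 3, 8, 13, 6, 7, 14, 10, 4, 11, 9, 12, 5] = (4 8 14 5 13 12 9 10)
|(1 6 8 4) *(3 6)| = 5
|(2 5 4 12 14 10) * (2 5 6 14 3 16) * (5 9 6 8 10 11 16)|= |(2 8 10 9 6 14 11 16)(3 5 4 12)|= 8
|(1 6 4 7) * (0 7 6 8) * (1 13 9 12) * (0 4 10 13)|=|(0 7)(1 8 4 6 10 13 9 12)|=8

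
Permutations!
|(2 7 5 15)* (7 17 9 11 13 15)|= |(2 17 9 11 13 15)(5 7)|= 6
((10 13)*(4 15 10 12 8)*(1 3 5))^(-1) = (1 5 3)(4 8 12 13 10 15)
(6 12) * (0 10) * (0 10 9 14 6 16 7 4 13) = (0 9 14 6 12 16 7 4 13) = [9, 1, 2, 3, 13, 5, 12, 4, 8, 14, 10, 11, 16, 0, 6, 15, 7]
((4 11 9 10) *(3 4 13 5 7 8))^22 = (3 10 8 9 7 11 5 4 13)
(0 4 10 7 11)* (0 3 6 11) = (0 4 10 7)(3 6 11) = [4, 1, 2, 6, 10, 5, 11, 0, 8, 9, 7, 3]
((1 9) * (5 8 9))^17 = (1 5 8 9)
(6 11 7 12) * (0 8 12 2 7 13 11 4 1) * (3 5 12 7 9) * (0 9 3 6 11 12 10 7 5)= (0 8 5 10 7 2 3)(1 9 6 4)(11 13 12)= [8, 9, 3, 0, 1, 10, 4, 2, 5, 6, 7, 13, 11, 12]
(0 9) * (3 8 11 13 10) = (0 9)(3 8 11 13 10) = [9, 1, 2, 8, 4, 5, 6, 7, 11, 0, 3, 13, 12, 10]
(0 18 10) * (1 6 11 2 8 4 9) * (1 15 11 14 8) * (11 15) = (0 18 10)(1 6 14 8 4 9 11 2) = [18, 6, 1, 3, 9, 5, 14, 7, 4, 11, 0, 2, 12, 13, 8, 15, 16, 17, 10]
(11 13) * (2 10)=(2 10)(11 13)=[0, 1, 10, 3, 4, 5, 6, 7, 8, 9, 2, 13, 12, 11]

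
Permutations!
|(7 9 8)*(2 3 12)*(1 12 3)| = |(1 12 2)(7 9 8)| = 3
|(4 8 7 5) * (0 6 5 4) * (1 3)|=|(0 6 5)(1 3)(4 8 7)|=6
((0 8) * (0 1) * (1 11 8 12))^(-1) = ((0 12 1)(8 11))^(-1) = (0 1 12)(8 11)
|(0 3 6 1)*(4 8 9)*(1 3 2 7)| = |(0 2 7 1)(3 6)(4 8 9)| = 12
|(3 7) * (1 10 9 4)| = 4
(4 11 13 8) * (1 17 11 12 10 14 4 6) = (1 17 11 13 8 6)(4 12 10 14) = [0, 17, 2, 3, 12, 5, 1, 7, 6, 9, 14, 13, 10, 8, 4, 15, 16, 11]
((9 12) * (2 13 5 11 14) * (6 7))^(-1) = (2 14 11 5 13)(6 7)(9 12)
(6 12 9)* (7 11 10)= (6 12 9)(7 11 10)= [0, 1, 2, 3, 4, 5, 12, 11, 8, 6, 7, 10, 9]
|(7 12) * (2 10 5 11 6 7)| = 7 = |(2 10 5 11 6 7 12)|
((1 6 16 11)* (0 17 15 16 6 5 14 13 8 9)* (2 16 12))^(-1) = ((0 17 15 12 2 16 11 1 5 14 13 8 9))^(-1) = (0 9 8 13 14 5 1 11 16 2 12 15 17)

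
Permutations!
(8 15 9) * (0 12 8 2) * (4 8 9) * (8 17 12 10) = [10, 1, 0, 3, 17, 5, 6, 7, 15, 2, 8, 11, 9, 13, 14, 4, 16, 12] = (0 10 8 15 4 17 12 9 2)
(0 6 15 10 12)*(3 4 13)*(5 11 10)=(0 6 15 5 11 10 12)(3 4 13)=[6, 1, 2, 4, 13, 11, 15, 7, 8, 9, 12, 10, 0, 3, 14, 5]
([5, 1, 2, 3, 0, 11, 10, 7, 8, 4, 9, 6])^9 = (0 11 10 4 5 6 9)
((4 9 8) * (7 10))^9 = ((4 9 8)(7 10))^9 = (7 10)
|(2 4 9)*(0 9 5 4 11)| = |(0 9 2 11)(4 5)| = 4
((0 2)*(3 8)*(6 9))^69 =((0 2)(3 8)(6 9))^69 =(0 2)(3 8)(6 9)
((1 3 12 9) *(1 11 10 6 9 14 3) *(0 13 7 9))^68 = (0 10 9 13 6 11 7)(3 14 12) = ((0 13 7 9 11 10 6)(3 12 14))^68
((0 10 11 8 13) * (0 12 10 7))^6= (8 13 12 10 11)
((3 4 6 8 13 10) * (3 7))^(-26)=((3 4 6 8 13 10 7))^(-26)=(3 6 13 7 4 8 10)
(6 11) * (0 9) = (0 9)(6 11) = [9, 1, 2, 3, 4, 5, 11, 7, 8, 0, 10, 6]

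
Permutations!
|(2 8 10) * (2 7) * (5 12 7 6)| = 7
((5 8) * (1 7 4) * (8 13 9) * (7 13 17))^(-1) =((1 13 9 8 5 17 7 4))^(-1) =(1 4 7 17 5 8 9 13)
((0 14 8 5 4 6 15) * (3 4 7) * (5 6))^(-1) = ((0 14 8 6 15)(3 4 5 7))^(-1) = (0 15 6 8 14)(3 7 5 4)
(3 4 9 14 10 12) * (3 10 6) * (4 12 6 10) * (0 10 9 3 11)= [10, 1, 2, 12, 3, 5, 11, 7, 8, 14, 6, 0, 4, 13, 9]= (0 10 6 11)(3 12 4)(9 14)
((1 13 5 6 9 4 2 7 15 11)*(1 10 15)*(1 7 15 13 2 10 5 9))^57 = (1 11)(2 5)(4 10 13 9)(6 15)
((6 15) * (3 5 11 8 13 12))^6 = (15) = ((3 5 11 8 13 12)(6 15))^6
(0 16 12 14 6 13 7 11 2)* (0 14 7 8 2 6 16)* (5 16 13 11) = [0, 1, 14, 3, 4, 16, 11, 5, 2, 9, 10, 6, 7, 8, 13, 15, 12] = (2 14 13 8)(5 16 12 7)(6 11)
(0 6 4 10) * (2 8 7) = (0 6 4 10)(2 8 7) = [6, 1, 8, 3, 10, 5, 4, 2, 7, 9, 0]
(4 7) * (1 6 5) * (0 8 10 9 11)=(0 8 10 9 11)(1 6 5)(4 7)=[8, 6, 2, 3, 7, 1, 5, 4, 10, 11, 9, 0]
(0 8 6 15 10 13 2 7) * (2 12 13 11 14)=(0 8 6 15 10 11 14 2 7)(12 13)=[8, 1, 7, 3, 4, 5, 15, 0, 6, 9, 11, 14, 13, 12, 2, 10]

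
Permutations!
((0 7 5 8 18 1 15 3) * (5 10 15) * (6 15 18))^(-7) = (0 18 8 3 10 5 15 7 1 6)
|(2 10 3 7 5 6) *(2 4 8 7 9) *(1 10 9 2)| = |(1 10 3 2 9)(4 8 7 5 6)| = 5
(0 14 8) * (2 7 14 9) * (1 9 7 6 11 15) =(0 7 14 8)(1 9 2 6 11 15) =[7, 9, 6, 3, 4, 5, 11, 14, 0, 2, 10, 15, 12, 13, 8, 1]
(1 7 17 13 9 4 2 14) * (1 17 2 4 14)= (1 7 2)(9 14 17 13)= [0, 7, 1, 3, 4, 5, 6, 2, 8, 14, 10, 11, 12, 9, 17, 15, 16, 13]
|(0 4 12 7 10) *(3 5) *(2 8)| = 10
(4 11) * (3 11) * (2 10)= (2 10)(3 11 4)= [0, 1, 10, 11, 3, 5, 6, 7, 8, 9, 2, 4]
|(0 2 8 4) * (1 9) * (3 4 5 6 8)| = |(0 2 3 4)(1 9)(5 6 8)| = 12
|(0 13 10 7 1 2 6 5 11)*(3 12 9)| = 9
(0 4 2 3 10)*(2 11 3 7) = (0 4 11 3 10)(2 7) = [4, 1, 7, 10, 11, 5, 6, 2, 8, 9, 0, 3]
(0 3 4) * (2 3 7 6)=(0 7 6 2 3 4)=[7, 1, 3, 4, 0, 5, 2, 6]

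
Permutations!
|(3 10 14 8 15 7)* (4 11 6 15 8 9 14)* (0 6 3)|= 4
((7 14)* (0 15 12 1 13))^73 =((0 15 12 1 13)(7 14))^73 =(0 1 15 13 12)(7 14)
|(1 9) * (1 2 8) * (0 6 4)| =12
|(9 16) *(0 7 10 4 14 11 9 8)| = |(0 7 10 4 14 11 9 16 8)| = 9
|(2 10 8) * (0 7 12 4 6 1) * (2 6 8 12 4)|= 6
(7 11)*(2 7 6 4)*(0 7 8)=(0 7 11 6 4 2 8)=[7, 1, 8, 3, 2, 5, 4, 11, 0, 9, 10, 6]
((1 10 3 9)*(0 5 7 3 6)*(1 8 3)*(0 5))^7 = ((1 10 6 5 7)(3 9 8))^7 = (1 6 7 10 5)(3 9 8)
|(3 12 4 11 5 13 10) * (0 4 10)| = 15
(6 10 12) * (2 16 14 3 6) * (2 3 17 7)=(2 16 14 17 7)(3 6 10 12)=[0, 1, 16, 6, 4, 5, 10, 2, 8, 9, 12, 11, 3, 13, 17, 15, 14, 7]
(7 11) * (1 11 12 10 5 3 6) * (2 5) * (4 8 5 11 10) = (1 10 2 11 7 12 4 8 5 3 6) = [0, 10, 11, 6, 8, 3, 1, 12, 5, 9, 2, 7, 4]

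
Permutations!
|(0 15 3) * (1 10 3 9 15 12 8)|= |(0 12 8 1 10 3)(9 15)|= 6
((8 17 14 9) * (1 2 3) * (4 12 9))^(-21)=((1 2 3)(4 12 9 8 17 14))^(-21)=(4 8)(9 14)(12 17)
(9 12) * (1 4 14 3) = (1 4 14 3)(9 12) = [0, 4, 2, 1, 14, 5, 6, 7, 8, 12, 10, 11, 9, 13, 3]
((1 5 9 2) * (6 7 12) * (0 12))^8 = ((0 12 6 7)(1 5 9 2))^8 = (12)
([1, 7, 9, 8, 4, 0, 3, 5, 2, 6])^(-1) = (0 5 7 1)(2 8 3 6 9)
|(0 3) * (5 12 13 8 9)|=10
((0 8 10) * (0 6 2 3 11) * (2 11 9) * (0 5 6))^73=((0 8 10)(2 3 9)(5 6 11))^73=(0 8 10)(2 3 9)(5 6 11)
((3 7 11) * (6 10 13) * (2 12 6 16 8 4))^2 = (2 6 13 8)(3 11 7)(4 12 10 16)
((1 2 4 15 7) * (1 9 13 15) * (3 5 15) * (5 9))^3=((1 2 4)(3 9 13)(5 15 7))^3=(15)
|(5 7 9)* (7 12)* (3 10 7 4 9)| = |(3 10 7)(4 9 5 12)| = 12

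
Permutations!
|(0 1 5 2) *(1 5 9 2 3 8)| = 7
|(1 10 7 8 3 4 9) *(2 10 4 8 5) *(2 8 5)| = |(1 4 9)(2 10 7)(3 5 8)| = 3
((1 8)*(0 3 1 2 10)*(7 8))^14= ((0 3 1 7 8 2 10))^14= (10)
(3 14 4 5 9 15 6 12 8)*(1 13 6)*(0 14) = (0 14 4 5 9 15 1 13 6 12 8 3) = [14, 13, 2, 0, 5, 9, 12, 7, 3, 15, 10, 11, 8, 6, 4, 1]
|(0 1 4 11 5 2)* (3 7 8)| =|(0 1 4 11 5 2)(3 7 8)| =6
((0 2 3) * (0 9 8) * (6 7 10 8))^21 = ((0 2 3 9 6 7 10 8))^21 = (0 7 3 8 6 2 10 9)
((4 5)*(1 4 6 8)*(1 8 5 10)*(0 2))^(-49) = (0 2)(1 10 4)(5 6)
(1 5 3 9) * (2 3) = (1 5 2 3 9) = [0, 5, 3, 9, 4, 2, 6, 7, 8, 1]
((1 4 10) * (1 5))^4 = ((1 4 10 5))^4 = (10)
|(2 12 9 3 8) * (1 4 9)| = |(1 4 9 3 8 2 12)| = 7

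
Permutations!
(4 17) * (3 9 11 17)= [0, 1, 2, 9, 3, 5, 6, 7, 8, 11, 10, 17, 12, 13, 14, 15, 16, 4]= (3 9 11 17 4)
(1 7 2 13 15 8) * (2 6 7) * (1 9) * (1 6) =(1 2 13 15 8 9 6 7) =[0, 2, 13, 3, 4, 5, 7, 1, 9, 6, 10, 11, 12, 15, 14, 8]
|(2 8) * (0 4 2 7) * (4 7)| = |(0 7)(2 8 4)| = 6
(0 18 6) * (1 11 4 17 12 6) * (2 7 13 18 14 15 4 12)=(0 14 15 4 17 2 7 13 18 1 11 12 6)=[14, 11, 7, 3, 17, 5, 0, 13, 8, 9, 10, 12, 6, 18, 15, 4, 16, 2, 1]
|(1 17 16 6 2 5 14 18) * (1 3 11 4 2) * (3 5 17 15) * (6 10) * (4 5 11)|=|(1 15 3 4 2 17 16 10 6)(5 14 18 11)|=36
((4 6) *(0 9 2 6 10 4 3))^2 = ((0 9 2 6 3)(4 10))^2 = (10)(0 2 3 9 6)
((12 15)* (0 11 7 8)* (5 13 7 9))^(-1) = (0 8 7 13 5 9 11)(12 15)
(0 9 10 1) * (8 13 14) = (0 9 10 1)(8 13 14) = [9, 0, 2, 3, 4, 5, 6, 7, 13, 10, 1, 11, 12, 14, 8]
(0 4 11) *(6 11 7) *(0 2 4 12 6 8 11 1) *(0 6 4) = (0 12 4 7 8 11 2)(1 6) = [12, 6, 0, 3, 7, 5, 1, 8, 11, 9, 10, 2, 4]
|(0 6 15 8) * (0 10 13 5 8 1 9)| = |(0 6 15 1 9)(5 8 10 13)| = 20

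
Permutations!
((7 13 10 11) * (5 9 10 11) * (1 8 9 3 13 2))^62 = (1 9 5 13 7)(2 8 10 3 11)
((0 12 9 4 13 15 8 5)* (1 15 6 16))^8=(0 15 6 9 5 1 13 12 8 16 4)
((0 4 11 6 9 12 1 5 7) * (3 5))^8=(0 5 1 9 11)(3 12 6 4 7)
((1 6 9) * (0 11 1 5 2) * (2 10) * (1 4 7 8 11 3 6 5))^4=((0 3 6 9 1 5 10 2)(4 7 8 11))^4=(11)(0 1)(2 9)(3 5)(6 10)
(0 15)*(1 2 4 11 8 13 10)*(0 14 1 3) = (0 15 14 1 2 4 11 8 13 10 3) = [15, 2, 4, 0, 11, 5, 6, 7, 13, 9, 3, 8, 12, 10, 1, 14]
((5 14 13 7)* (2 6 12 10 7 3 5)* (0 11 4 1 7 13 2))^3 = (0 1 11 7 4)(2 10 5 6 13 14 12 3)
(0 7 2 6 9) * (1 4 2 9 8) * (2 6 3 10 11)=(0 7 9)(1 4 6 8)(2 3 10 11)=[7, 4, 3, 10, 6, 5, 8, 9, 1, 0, 11, 2]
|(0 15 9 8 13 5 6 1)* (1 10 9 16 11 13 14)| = |(0 15 16 11 13 5 6 10 9 8 14 1)| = 12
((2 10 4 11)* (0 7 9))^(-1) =(0 9 7)(2 11 4 10)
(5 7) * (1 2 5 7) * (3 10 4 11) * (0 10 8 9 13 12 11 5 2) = [10, 0, 2, 8, 5, 1, 6, 7, 9, 13, 4, 3, 11, 12] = (0 10 4 5 1)(3 8 9 13 12 11)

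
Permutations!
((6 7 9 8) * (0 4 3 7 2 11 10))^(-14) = (0 6 3 11 9)(2 7 10 8 4)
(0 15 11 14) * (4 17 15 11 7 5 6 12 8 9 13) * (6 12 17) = (0 11 14)(4 6 17 15 7 5 12 8 9 13) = [11, 1, 2, 3, 6, 12, 17, 5, 9, 13, 10, 14, 8, 4, 0, 7, 16, 15]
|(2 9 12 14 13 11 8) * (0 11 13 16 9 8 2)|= |(0 11 2 8)(9 12 14 16)|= 4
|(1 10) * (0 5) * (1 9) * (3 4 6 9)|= |(0 5)(1 10 3 4 6 9)|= 6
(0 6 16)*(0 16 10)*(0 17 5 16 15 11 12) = (0 6 10 17 5 16 15 11 12) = [6, 1, 2, 3, 4, 16, 10, 7, 8, 9, 17, 12, 0, 13, 14, 11, 15, 5]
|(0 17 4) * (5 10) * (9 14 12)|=|(0 17 4)(5 10)(9 14 12)|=6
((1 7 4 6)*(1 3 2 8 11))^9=((1 7 4 6 3 2 8 11))^9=(1 7 4 6 3 2 8 11)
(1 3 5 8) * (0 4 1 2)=[4, 3, 0, 5, 1, 8, 6, 7, 2]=(0 4 1 3 5 8 2)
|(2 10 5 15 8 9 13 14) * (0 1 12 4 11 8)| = 13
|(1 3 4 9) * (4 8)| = |(1 3 8 4 9)| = 5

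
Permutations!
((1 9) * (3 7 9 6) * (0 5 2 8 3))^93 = (0 8 9)(1 5 3)(2 7 6)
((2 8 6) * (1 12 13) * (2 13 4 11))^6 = ((1 12 4 11 2 8 6 13))^6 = (1 6 2 4)(8 11 12 13)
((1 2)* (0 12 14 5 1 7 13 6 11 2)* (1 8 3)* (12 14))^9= (0 8)(1 5)(2 11 6 13 7)(3 14)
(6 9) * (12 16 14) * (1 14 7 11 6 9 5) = (1 14 12 16 7 11 6 5) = [0, 14, 2, 3, 4, 1, 5, 11, 8, 9, 10, 6, 16, 13, 12, 15, 7]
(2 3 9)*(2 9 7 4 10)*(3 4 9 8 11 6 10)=(2 4 3 7 9 8 11 6 10)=[0, 1, 4, 7, 3, 5, 10, 9, 11, 8, 2, 6]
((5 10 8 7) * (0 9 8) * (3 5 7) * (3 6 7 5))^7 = ((0 9 8 6 7 5 10))^7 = (10)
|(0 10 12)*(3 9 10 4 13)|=|(0 4 13 3 9 10 12)|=7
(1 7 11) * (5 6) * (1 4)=(1 7 11 4)(5 6)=[0, 7, 2, 3, 1, 6, 5, 11, 8, 9, 10, 4]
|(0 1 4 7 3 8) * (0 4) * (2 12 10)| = |(0 1)(2 12 10)(3 8 4 7)| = 12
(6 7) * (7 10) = (6 10 7) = [0, 1, 2, 3, 4, 5, 10, 6, 8, 9, 7]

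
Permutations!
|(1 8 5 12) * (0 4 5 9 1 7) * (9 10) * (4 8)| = 9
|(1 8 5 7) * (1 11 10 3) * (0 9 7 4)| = 10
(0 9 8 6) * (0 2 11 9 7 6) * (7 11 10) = [11, 1, 10, 3, 4, 5, 2, 6, 0, 8, 7, 9] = (0 11 9 8)(2 10 7 6)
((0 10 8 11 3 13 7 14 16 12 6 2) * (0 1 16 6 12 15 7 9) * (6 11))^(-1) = ((0 10 8 6 2 1 16 15 7 14 11 3 13 9))^(-1) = (0 9 13 3 11 14 7 15 16 1 2 6 8 10)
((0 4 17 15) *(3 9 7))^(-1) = (0 15 17 4)(3 7 9)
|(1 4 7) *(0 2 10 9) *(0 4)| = |(0 2 10 9 4 7 1)| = 7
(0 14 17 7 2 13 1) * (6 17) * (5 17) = (0 14 6 5 17 7 2 13 1) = [14, 0, 13, 3, 4, 17, 5, 2, 8, 9, 10, 11, 12, 1, 6, 15, 16, 7]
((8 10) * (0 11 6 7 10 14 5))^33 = ((0 11 6 7 10 8 14 5))^33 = (0 11 6 7 10 8 14 5)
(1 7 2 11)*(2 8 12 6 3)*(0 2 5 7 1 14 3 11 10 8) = (0 2 10 8 12 6 11 14 3 5 7) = [2, 1, 10, 5, 4, 7, 11, 0, 12, 9, 8, 14, 6, 13, 3]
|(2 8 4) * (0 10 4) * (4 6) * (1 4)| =|(0 10 6 1 4 2 8)| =7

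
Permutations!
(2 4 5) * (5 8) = (2 4 8 5) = [0, 1, 4, 3, 8, 2, 6, 7, 5]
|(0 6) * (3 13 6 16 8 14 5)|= |(0 16 8 14 5 3 13 6)|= 8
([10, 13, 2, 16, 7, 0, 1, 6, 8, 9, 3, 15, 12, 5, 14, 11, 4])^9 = (0 5 13 1 6 7 4 16 3 10)(11 15)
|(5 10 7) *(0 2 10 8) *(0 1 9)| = |(0 2 10 7 5 8 1 9)| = 8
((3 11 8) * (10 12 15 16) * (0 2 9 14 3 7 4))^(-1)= (0 4 7 8 11 3 14 9 2)(10 16 15 12)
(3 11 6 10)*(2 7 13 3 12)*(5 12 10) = (2 7 13 3 11 6 5 12) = [0, 1, 7, 11, 4, 12, 5, 13, 8, 9, 10, 6, 2, 3]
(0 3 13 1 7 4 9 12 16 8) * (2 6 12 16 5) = (0 3 13 1 7 4 9 16 8)(2 6 12 5) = [3, 7, 6, 13, 9, 2, 12, 4, 0, 16, 10, 11, 5, 1, 14, 15, 8]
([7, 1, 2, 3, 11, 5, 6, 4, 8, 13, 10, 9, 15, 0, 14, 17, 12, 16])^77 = (0 13 9 11 4 7)(12 15 17 16)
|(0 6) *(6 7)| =|(0 7 6)| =3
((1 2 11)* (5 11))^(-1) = (1 11 5 2)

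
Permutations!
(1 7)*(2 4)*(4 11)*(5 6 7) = [0, 5, 11, 3, 2, 6, 7, 1, 8, 9, 10, 4] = (1 5 6 7)(2 11 4)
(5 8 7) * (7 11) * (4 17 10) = [0, 1, 2, 3, 17, 8, 6, 5, 11, 9, 4, 7, 12, 13, 14, 15, 16, 10] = (4 17 10)(5 8 11 7)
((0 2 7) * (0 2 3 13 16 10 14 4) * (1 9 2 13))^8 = (0 10 7 1 4 16 2 3 14 13 9) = ((0 3 1 9 2 7 13 16 10 14 4))^8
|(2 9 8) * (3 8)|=4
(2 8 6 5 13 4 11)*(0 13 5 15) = (0 13 4 11 2 8 6 15) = [13, 1, 8, 3, 11, 5, 15, 7, 6, 9, 10, 2, 12, 4, 14, 0]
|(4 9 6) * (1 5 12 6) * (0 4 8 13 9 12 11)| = |(0 4 12 6 8 13 9 1 5 11)| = 10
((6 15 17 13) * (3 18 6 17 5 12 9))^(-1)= (3 9 12 5 15 6 18)(13 17)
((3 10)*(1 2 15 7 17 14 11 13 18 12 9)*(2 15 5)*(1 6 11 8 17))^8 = (1 7 15)(6 13 12)(8 14 17)(9 11 18)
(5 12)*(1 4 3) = (1 4 3)(5 12) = [0, 4, 2, 1, 3, 12, 6, 7, 8, 9, 10, 11, 5]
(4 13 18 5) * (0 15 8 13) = (0 15 8 13 18 5 4) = [15, 1, 2, 3, 0, 4, 6, 7, 13, 9, 10, 11, 12, 18, 14, 8, 16, 17, 5]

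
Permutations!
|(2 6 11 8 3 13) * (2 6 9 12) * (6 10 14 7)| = 24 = |(2 9 12)(3 13 10 14 7 6 11 8)|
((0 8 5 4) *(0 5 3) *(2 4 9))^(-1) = ((0 8 3)(2 4 5 9))^(-1) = (0 3 8)(2 9 5 4)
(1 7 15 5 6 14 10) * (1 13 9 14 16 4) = (1 7 15 5 6 16 4)(9 14 10 13) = [0, 7, 2, 3, 1, 6, 16, 15, 8, 14, 13, 11, 12, 9, 10, 5, 4]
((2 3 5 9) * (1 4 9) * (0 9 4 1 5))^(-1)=((0 9 2 3))^(-1)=(0 3 2 9)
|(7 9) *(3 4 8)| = |(3 4 8)(7 9)| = 6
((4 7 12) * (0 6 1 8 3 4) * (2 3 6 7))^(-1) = ((0 7 12)(1 8 6)(2 3 4))^(-1) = (0 12 7)(1 6 8)(2 4 3)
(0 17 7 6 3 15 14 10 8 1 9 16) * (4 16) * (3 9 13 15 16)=(0 17 7 6 9 4 3 16)(1 13 15 14 10 8)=[17, 13, 2, 16, 3, 5, 9, 6, 1, 4, 8, 11, 12, 15, 10, 14, 0, 7]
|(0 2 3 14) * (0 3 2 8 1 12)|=4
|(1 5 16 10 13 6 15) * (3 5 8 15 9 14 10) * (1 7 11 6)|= |(1 8 15 7 11 6 9 14 10 13)(3 5 16)|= 30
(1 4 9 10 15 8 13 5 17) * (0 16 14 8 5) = [16, 4, 2, 3, 9, 17, 6, 7, 13, 10, 15, 11, 12, 0, 8, 5, 14, 1] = (0 16 14 8 13)(1 4 9 10 15 5 17)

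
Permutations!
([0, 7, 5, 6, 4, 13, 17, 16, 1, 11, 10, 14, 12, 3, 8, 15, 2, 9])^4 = (1 5 17 8 2 6 14 16 3 11 7 13 9)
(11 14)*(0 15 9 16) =(0 15 9 16)(11 14) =[15, 1, 2, 3, 4, 5, 6, 7, 8, 16, 10, 14, 12, 13, 11, 9, 0]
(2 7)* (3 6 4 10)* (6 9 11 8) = (2 7)(3 9 11 8 6 4 10) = [0, 1, 7, 9, 10, 5, 4, 2, 6, 11, 3, 8]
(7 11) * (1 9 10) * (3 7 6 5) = (1 9 10)(3 7 11 6 5) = [0, 9, 2, 7, 4, 3, 5, 11, 8, 10, 1, 6]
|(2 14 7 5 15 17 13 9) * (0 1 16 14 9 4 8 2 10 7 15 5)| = 13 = |(0 1 16 14 15 17 13 4 8 2 9 10 7)|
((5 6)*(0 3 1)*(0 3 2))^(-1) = ((0 2)(1 3)(5 6))^(-1) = (0 2)(1 3)(5 6)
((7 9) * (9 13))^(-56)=(7 13 9)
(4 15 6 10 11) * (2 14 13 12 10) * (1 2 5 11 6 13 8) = (1 2 14 8)(4 15 13 12 10 6 5 11) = [0, 2, 14, 3, 15, 11, 5, 7, 1, 9, 6, 4, 10, 12, 8, 13]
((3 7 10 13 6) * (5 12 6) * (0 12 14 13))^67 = (0 12 6 3 7 10)(5 14 13)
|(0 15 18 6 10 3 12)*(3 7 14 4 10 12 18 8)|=|(0 15 8 3 18 6 12)(4 10 7 14)|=28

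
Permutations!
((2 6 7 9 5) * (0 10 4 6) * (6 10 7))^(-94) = ((0 7 9 5 2)(4 10))^(-94) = (10)(0 7 9 5 2)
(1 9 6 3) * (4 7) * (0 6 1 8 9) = (0 6 3 8 9 1)(4 7) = [6, 0, 2, 8, 7, 5, 3, 4, 9, 1]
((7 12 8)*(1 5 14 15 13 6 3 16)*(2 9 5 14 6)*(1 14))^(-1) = (2 13 15 14 16 3 6 5 9)(7 8 12) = ((2 9 5 6 3 16 14 15 13)(7 12 8))^(-1)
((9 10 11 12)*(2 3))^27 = (2 3)(9 12 11 10)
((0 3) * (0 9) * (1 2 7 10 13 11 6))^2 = (0 9 3)(1 7 13 6 2 10 11)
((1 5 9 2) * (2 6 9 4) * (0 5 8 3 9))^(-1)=((0 5 4 2 1 8 3 9 6))^(-1)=(0 6 9 3 8 1 2 4 5)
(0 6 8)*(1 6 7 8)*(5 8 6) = (0 7 6 1 5 8) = [7, 5, 2, 3, 4, 8, 1, 6, 0]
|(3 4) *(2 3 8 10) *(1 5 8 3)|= 10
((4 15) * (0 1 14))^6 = ((0 1 14)(4 15))^6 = (15)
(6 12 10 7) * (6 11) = (6 12 10 7 11) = [0, 1, 2, 3, 4, 5, 12, 11, 8, 9, 7, 6, 10]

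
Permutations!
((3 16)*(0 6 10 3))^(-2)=(0 3 6 16 10)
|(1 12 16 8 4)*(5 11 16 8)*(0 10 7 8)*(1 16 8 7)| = 20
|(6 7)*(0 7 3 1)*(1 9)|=|(0 7 6 3 9 1)|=6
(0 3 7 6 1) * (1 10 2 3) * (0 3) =[1, 3, 0, 7, 4, 5, 10, 6, 8, 9, 2] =(0 1 3 7 6 10 2)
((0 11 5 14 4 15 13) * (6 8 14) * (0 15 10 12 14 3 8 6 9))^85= (0 11 5 9)(3 8)(4 10 12 14)(13 15)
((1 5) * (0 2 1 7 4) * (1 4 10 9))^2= (0 4 2)(1 7 9 5 10)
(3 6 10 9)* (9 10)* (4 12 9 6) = (3 4 12 9) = [0, 1, 2, 4, 12, 5, 6, 7, 8, 3, 10, 11, 9]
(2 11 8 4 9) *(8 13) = (2 11 13 8 4 9) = [0, 1, 11, 3, 9, 5, 6, 7, 4, 2, 10, 13, 12, 8]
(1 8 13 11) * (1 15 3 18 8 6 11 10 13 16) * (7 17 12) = (1 6 11 15 3 18 8 16)(7 17 12)(10 13) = [0, 6, 2, 18, 4, 5, 11, 17, 16, 9, 13, 15, 7, 10, 14, 3, 1, 12, 8]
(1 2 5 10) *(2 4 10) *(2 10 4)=[0, 2, 5, 3, 4, 10, 6, 7, 8, 9, 1]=(1 2 5 10)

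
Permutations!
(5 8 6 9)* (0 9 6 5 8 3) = (0 9 8 5 3) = [9, 1, 2, 0, 4, 3, 6, 7, 5, 8]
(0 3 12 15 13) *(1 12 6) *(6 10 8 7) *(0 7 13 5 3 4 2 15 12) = (0 4 2 15 5 3 10 8 13 7 6 1) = [4, 0, 15, 10, 2, 3, 1, 6, 13, 9, 8, 11, 12, 7, 14, 5]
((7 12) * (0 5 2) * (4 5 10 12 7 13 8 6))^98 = ((0 10 12 13 8 6 4 5 2))^98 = (0 2 5 4 6 8 13 12 10)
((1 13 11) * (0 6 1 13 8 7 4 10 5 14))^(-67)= ((0 6 1 8 7 4 10 5 14)(11 13))^(-67)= (0 4 6 10 1 5 8 14 7)(11 13)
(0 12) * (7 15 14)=[12, 1, 2, 3, 4, 5, 6, 15, 8, 9, 10, 11, 0, 13, 7, 14]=(0 12)(7 15 14)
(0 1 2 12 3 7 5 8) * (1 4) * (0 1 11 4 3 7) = (0 3)(1 2 12 7 5 8)(4 11) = [3, 2, 12, 0, 11, 8, 6, 5, 1, 9, 10, 4, 7]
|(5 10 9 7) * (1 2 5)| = |(1 2 5 10 9 7)| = 6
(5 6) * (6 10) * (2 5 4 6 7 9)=[0, 1, 5, 3, 6, 10, 4, 9, 8, 2, 7]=(2 5 10 7 9)(4 6)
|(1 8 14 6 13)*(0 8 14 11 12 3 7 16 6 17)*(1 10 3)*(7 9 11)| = |(0 8 7 16 6 13 10 3 9 11 12 1 14 17)| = 14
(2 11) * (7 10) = (2 11)(7 10) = [0, 1, 11, 3, 4, 5, 6, 10, 8, 9, 7, 2]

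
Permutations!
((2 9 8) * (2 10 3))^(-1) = (2 3 10 8 9)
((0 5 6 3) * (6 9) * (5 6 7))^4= ((0 6 3)(5 9 7))^4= (0 6 3)(5 9 7)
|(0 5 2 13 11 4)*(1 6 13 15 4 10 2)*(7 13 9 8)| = 13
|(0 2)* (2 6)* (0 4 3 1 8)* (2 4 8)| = |(0 6 4 3 1 2 8)| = 7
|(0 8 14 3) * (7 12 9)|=12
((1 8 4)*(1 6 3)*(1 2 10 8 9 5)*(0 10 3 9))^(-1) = (0 1 5 9 6 4 8 10)(2 3)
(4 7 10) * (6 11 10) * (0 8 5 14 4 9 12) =[8, 1, 2, 3, 7, 14, 11, 6, 5, 12, 9, 10, 0, 13, 4] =(0 8 5 14 4 7 6 11 10 9 12)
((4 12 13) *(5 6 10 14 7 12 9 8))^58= ((4 9 8 5 6 10 14 7 12 13))^58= (4 12 14 6 8)(5 9 13 7 10)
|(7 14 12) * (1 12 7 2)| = 6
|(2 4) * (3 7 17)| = |(2 4)(3 7 17)| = 6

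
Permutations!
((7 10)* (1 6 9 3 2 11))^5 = ((1 6 9 3 2 11)(7 10))^5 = (1 11 2 3 9 6)(7 10)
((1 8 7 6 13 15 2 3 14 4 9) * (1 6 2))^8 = (1 6 14 7 15 9 3 8 13 4 2)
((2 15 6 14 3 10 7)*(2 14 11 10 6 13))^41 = (2 13 15)(3 14 7 10 11 6) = ((2 15 13)(3 6 11 10 7 14))^41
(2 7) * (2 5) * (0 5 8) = (0 5 2 7 8) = [5, 1, 7, 3, 4, 2, 6, 8, 0]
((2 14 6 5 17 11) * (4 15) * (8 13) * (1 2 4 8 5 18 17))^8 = ((1 2 14 6 18 17 11 4 15 8 13 5))^8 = (1 15 18)(2 8 17)(4 6 5)(11 14 13)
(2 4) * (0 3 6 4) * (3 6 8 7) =(0 6 4 2)(3 8 7) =[6, 1, 0, 8, 2, 5, 4, 3, 7]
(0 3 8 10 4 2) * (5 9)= [3, 1, 0, 8, 2, 9, 6, 7, 10, 5, 4]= (0 3 8 10 4 2)(5 9)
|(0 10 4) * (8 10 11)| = 5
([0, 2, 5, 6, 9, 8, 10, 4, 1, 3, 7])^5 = [0, 2, 5, 9, 7, 8, 3, 10, 1, 4, 6]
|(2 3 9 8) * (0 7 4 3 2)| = |(0 7 4 3 9 8)| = 6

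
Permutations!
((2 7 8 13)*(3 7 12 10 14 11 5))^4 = ((2 12 10 14 11 5 3 7 8 13))^4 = (2 11 8 10 3)(5 13 14 7 12)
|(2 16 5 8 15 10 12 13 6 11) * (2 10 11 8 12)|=|(2 16 5 12 13 6 8 15 11 10)|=10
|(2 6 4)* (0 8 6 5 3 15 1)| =|(0 8 6 4 2 5 3 15 1)| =9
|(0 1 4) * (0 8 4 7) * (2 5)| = |(0 1 7)(2 5)(4 8)| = 6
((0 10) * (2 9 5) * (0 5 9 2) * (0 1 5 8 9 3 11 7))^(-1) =((0 10 8 9 3 11 7)(1 5))^(-1) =(0 7 11 3 9 8 10)(1 5)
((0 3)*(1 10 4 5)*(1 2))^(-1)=((0 3)(1 10 4 5 2))^(-1)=(0 3)(1 2 5 4 10)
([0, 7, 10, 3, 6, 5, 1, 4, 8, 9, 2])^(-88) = [0, 1, 2, 3, 4, 5, 6, 7, 8, 9, 10]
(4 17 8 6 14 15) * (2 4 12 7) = (2 4 17 8 6 14 15 12 7) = [0, 1, 4, 3, 17, 5, 14, 2, 6, 9, 10, 11, 7, 13, 15, 12, 16, 8]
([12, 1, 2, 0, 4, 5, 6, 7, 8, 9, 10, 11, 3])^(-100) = (0 3 12)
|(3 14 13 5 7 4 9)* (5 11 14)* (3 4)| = 6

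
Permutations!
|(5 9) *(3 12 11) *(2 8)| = 6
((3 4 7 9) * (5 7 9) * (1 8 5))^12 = ((1 8 5 7)(3 4 9))^12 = (9)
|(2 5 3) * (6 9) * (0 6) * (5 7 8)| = 15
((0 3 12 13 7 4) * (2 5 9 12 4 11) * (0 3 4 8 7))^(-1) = ((0 4 3 8 7 11 2 5 9 12 13))^(-1) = (0 13 12 9 5 2 11 7 8 3 4)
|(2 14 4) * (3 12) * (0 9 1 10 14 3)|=9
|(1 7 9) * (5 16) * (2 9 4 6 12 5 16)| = |(16)(1 7 4 6 12 5 2 9)| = 8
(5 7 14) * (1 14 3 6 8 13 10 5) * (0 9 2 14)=(0 9 2 14 1)(3 6 8 13 10 5 7)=[9, 0, 14, 6, 4, 7, 8, 3, 13, 2, 5, 11, 12, 10, 1]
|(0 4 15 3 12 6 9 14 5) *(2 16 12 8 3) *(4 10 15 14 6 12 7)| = |(0 10 15 2 16 7 4 14 5)(3 8)(6 9)| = 18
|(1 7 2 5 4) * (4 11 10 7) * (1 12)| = 15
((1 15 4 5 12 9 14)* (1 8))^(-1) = ((1 15 4 5 12 9 14 8))^(-1) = (1 8 14 9 12 5 4 15)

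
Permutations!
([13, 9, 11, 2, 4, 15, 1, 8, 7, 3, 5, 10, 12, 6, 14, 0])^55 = (15)(7 8)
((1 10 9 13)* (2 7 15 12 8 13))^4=(1 7 13 2 8 9 12 10 15)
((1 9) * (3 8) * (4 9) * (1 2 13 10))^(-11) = (1 4 9 2 13 10)(3 8)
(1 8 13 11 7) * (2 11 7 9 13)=(1 8 2 11 9 13 7)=[0, 8, 11, 3, 4, 5, 6, 1, 2, 13, 10, 9, 12, 7]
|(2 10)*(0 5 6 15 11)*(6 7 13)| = |(0 5 7 13 6 15 11)(2 10)| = 14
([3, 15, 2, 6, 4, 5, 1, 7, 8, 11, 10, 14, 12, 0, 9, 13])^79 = [3, 15, 2, 6, 4, 5, 1, 7, 8, 11, 10, 14, 12, 0, 9, 13]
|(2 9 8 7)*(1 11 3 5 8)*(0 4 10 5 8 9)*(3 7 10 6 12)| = |(0 4 6 12 3 8 10 5 9 1 11 7 2)| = 13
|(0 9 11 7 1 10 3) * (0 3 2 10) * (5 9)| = |(0 5 9 11 7 1)(2 10)| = 6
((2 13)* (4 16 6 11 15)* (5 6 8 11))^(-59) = (2 13)(4 16 8 11 15)(5 6)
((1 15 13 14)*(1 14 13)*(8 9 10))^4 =(15)(8 9 10)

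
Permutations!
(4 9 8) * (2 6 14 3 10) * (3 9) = [0, 1, 6, 10, 3, 5, 14, 7, 4, 8, 2, 11, 12, 13, 9] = (2 6 14 9 8 4 3 10)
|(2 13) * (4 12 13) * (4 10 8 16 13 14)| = 15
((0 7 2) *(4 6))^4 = ((0 7 2)(4 6))^4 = (0 7 2)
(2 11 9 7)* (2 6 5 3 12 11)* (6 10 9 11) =(3 12 6 5)(7 10 9) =[0, 1, 2, 12, 4, 3, 5, 10, 8, 7, 9, 11, 6]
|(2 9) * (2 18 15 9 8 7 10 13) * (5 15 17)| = 5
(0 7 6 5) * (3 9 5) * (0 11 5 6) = (0 7)(3 9 6)(5 11) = [7, 1, 2, 9, 4, 11, 3, 0, 8, 6, 10, 5]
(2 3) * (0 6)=(0 6)(2 3)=[6, 1, 3, 2, 4, 5, 0]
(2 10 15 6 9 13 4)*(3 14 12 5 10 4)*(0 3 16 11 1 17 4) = (0 3 14 12 5 10 15 6 9 13 16 11 1 17 4 2) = [3, 17, 0, 14, 2, 10, 9, 7, 8, 13, 15, 1, 5, 16, 12, 6, 11, 4]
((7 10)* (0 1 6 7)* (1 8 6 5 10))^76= (0 10 5 1 7 6 8)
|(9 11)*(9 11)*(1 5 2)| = |(11)(1 5 2)| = 3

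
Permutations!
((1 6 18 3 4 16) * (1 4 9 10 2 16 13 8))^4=((1 6 18 3 9 10 2 16 4 13 8))^4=(1 9 4 6 10 13 18 2 8 3 16)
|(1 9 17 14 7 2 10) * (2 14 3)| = |(1 9 17 3 2 10)(7 14)| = 6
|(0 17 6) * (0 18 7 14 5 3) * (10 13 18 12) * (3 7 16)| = 9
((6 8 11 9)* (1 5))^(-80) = ((1 5)(6 8 11 9))^(-80) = (11)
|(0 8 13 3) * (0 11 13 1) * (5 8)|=|(0 5 8 1)(3 11 13)|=12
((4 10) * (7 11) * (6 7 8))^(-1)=((4 10)(6 7 11 8))^(-1)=(4 10)(6 8 11 7)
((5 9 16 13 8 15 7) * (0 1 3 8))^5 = (0 7)(1 5)(3 9)(8 16)(13 15)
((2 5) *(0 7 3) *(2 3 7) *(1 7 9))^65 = ((0 2 5 3)(1 7 9))^65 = (0 2 5 3)(1 9 7)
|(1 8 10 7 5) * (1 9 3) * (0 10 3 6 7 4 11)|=12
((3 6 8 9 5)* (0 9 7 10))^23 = ((0 9 5 3 6 8 7 10))^23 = (0 10 7 8 6 3 5 9)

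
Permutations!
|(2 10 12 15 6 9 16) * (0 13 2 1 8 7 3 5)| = 14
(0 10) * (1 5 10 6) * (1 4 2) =(0 6 4 2 1 5 10) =[6, 5, 1, 3, 2, 10, 4, 7, 8, 9, 0]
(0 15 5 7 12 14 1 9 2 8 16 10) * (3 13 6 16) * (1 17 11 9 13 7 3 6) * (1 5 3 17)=[15, 13, 8, 7, 4, 17, 16, 12, 6, 2, 0, 9, 14, 5, 1, 3, 10, 11]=(0 15 3 7 12 14 1 13 5 17 11 9 2 8 6 16 10)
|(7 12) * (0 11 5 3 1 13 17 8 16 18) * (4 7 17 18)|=|(0 11 5 3 1 13 18)(4 7 12 17 8 16)|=42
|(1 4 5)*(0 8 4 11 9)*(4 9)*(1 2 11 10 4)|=6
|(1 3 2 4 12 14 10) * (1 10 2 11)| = |(1 3 11)(2 4 12 14)| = 12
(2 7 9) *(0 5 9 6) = (0 5 9 2 7 6) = [5, 1, 7, 3, 4, 9, 0, 6, 8, 2]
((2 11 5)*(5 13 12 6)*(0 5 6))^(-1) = ((0 5 2 11 13 12))^(-1) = (0 12 13 11 2 5)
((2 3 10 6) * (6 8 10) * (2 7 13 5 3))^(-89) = ((3 6 7 13 5)(8 10))^(-89) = (3 6 7 13 5)(8 10)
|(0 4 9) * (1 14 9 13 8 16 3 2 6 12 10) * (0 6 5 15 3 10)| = |(0 4 13 8 16 10 1 14 9 6 12)(2 5 15 3)| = 44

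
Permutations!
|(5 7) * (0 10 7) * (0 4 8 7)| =4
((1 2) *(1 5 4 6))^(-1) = (1 6 4 5 2)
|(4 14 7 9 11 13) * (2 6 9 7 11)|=|(2 6 9)(4 14 11 13)|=12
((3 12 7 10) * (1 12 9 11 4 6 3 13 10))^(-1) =(1 7 12)(3 6 4 11 9)(10 13)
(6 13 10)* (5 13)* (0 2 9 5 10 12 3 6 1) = (0 2 9 5 13 12 3 6 10 1) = [2, 0, 9, 6, 4, 13, 10, 7, 8, 5, 1, 11, 3, 12]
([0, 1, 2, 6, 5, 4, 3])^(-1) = [0, 1, 2, 6, 5, 4, 3]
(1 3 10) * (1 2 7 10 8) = [0, 3, 7, 8, 4, 5, 6, 10, 1, 9, 2] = (1 3 8)(2 7 10)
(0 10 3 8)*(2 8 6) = [10, 1, 8, 6, 4, 5, 2, 7, 0, 9, 3] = (0 10 3 6 2 8)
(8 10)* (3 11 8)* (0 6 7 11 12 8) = (0 6 7 11)(3 12 8 10) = [6, 1, 2, 12, 4, 5, 7, 11, 10, 9, 3, 0, 8]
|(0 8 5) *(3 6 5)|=5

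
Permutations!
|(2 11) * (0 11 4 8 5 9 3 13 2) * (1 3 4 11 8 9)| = |(0 8 5 1 3 13 2 11)(4 9)| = 8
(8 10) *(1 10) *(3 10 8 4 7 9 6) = (1 8)(3 10 4 7 9 6) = [0, 8, 2, 10, 7, 5, 3, 9, 1, 6, 4]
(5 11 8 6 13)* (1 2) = (1 2)(5 11 8 6 13) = [0, 2, 1, 3, 4, 11, 13, 7, 6, 9, 10, 8, 12, 5]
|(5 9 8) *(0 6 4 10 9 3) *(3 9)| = |(0 6 4 10 3)(5 9 8)| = 15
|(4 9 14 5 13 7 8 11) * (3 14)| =|(3 14 5 13 7 8 11 4 9)| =9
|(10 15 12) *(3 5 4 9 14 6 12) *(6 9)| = |(3 5 4 6 12 10 15)(9 14)| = 14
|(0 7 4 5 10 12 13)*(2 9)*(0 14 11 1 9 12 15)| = |(0 7 4 5 10 15)(1 9 2 12 13 14 11)| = 42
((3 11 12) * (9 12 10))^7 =((3 11 10 9 12))^7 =(3 10 12 11 9)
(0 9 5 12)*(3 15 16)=(0 9 5 12)(3 15 16)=[9, 1, 2, 15, 4, 12, 6, 7, 8, 5, 10, 11, 0, 13, 14, 16, 3]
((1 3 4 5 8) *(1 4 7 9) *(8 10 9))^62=(1 10 4 7)(3 9 5 8)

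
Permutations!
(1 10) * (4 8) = (1 10)(4 8) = [0, 10, 2, 3, 8, 5, 6, 7, 4, 9, 1]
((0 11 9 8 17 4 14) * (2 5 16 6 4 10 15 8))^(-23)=((0 11 9 2 5 16 6 4 14)(8 17 10 15))^(-23)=(0 5 14 2 4 9 6 11 16)(8 17 10 15)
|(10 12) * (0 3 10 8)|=5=|(0 3 10 12 8)|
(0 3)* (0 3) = (3) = [0, 1, 2, 3]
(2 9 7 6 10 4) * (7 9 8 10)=(2 8 10 4)(6 7)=[0, 1, 8, 3, 2, 5, 7, 6, 10, 9, 4]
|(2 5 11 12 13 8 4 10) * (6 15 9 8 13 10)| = |(2 5 11 12 10)(4 6 15 9 8)| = 5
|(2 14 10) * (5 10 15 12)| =|(2 14 15 12 5 10)| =6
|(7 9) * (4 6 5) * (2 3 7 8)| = 15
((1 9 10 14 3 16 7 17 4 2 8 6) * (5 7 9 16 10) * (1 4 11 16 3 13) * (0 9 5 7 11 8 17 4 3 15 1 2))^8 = (17)(5 16 11)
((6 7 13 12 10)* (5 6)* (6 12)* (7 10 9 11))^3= ((5 12 9 11 7 13 6 10))^3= (5 11 6 12 7 10 9 13)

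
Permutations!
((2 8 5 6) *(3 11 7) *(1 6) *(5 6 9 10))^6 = (11)(1 10)(5 9)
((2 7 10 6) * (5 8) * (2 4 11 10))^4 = ((2 7)(4 11 10 6)(5 8))^4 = (11)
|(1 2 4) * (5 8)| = 6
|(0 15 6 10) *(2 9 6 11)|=7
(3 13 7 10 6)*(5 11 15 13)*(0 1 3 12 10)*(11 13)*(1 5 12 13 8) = (0 5 8 1 3 12 10 6 13 7)(11 15) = [5, 3, 2, 12, 4, 8, 13, 0, 1, 9, 6, 15, 10, 7, 14, 11]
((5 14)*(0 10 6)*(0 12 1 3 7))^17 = (0 12 7 6 3 10 1)(5 14)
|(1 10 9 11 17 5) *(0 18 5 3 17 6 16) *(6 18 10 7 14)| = 22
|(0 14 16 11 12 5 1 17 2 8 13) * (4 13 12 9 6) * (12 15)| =|(0 14 16 11 9 6 4 13)(1 17 2 8 15 12 5)| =56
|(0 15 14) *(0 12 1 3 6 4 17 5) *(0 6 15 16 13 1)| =|(0 16 13 1 3 15 14 12)(4 17 5 6)| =8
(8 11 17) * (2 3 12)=(2 3 12)(8 11 17)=[0, 1, 3, 12, 4, 5, 6, 7, 11, 9, 10, 17, 2, 13, 14, 15, 16, 8]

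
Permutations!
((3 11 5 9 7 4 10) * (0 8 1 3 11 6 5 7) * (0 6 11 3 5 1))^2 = (1 9)(3 7 10 11 4)(5 6)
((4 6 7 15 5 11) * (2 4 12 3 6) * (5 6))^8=(6 15 7)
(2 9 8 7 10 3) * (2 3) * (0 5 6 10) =(0 5 6 10 2 9 8 7) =[5, 1, 9, 3, 4, 6, 10, 0, 7, 8, 2]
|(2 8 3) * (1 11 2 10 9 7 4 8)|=6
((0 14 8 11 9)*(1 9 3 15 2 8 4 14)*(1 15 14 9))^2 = (0 2 11 14 9 15 8 3 4)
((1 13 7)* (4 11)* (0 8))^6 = ((0 8)(1 13 7)(4 11))^6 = (13)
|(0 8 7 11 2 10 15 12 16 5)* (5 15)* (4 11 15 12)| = 18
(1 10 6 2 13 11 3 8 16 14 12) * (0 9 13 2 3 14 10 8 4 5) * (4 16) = (0 9 13 11 14 12 1 8 4 5)(3 16 10 6) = [9, 8, 2, 16, 5, 0, 3, 7, 4, 13, 6, 14, 1, 11, 12, 15, 10]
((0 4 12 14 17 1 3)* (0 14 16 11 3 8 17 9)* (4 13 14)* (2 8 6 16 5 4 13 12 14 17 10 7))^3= ((0 12 5 4 14 9)(1 6 16 11 3 13 17)(2 8 10 7))^3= (0 4)(1 11 17 16 13 6 3)(2 7 10 8)(5 9)(12 14)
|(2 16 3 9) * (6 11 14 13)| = 4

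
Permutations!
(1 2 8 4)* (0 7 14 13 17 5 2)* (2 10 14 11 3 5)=(0 7 11 3 5 10 14 13 17 2 8 4 1)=[7, 0, 8, 5, 1, 10, 6, 11, 4, 9, 14, 3, 12, 17, 13, 15, 16, 2]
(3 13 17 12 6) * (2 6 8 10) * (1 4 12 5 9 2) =(1 4 12 8 10)(2 6 3 13 17 5 9) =[0, 4, 6, 13, 12, 9, 3, 7, 10, 2, 1, 11, 8, 17, 14, 15, 16, 5]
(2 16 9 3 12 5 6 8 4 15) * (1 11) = [0, 11, 16, 12, 15, 6, 8, 7, 4, 3, 10, 1, 5, 13, 14, 2, 9] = (1 11)(2 16 9 3 12 5 6 8 4 15)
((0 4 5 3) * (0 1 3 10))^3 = ((0 4 5 10)(1 3))^3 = (0 10 5 4)(1 3)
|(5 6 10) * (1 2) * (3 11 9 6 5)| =|(1 2)(3 11 9 6 10)| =10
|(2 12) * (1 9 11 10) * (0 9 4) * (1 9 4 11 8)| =10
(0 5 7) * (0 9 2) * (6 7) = (0 5 6 7 9 2) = [5, 1, 0, 3, 4, 6, 7, 9, 8, 2]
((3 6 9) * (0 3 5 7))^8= ((0 3 6 9 5 7))^8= (0 6 5)(3 9 7)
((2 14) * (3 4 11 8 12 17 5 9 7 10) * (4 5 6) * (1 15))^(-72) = ((1 15)(2 14)(3 5 9 7 10)(4 11 8 12 17 6))^(-72) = (17)(3 7 5 10 9)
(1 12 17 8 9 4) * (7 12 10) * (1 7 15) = (1 10 15)(4 7 12 17 8 9) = [0, 10, 2, 3, 7, 5, 6, 12, 9, 4, 15, 11, 17, 13, 14, 1, 16, 8]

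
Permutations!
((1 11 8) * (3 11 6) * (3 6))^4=(11)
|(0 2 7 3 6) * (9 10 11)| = 15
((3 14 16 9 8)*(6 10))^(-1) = ((3 14 16 9 8)(6 10))^(-1) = (3 8 9 16 14)(6 10)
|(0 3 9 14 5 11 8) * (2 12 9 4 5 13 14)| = |(0 3 4 5 11 8)(2 12 9)(13 14)| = 6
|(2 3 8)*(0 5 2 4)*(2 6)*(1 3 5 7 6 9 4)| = |(0 7 6 2 5 9 4)(1 3 8)| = 21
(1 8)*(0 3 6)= (0 3 6)(1 8)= [3, 8, 2, 6, 4, 5, 0, 7, 1]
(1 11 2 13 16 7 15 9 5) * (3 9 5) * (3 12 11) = [0, 3, 13, 9, 4, 1, 6, 15, 8, 12, 10, 2, 11, 16, 14, 5, 7] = (1 3 9 12 11 2 13 16 7 15 5)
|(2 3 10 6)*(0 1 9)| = 12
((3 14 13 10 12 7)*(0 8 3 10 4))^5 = (0 4 13 14 3 8)(7 12 10)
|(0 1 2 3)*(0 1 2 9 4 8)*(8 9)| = |(0 2 3 1 8)(4 9)| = 10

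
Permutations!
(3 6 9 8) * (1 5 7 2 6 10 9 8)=(1 5 7 2 6 8 3 10 9)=[0, 5, 6, 10, 4, 7, 8, 2, 3, 1, 9]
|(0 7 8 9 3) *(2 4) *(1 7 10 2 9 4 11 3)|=|(0 10 2 11 3)(1 7 8 4 9)|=5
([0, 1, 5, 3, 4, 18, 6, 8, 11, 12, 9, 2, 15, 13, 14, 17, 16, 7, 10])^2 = [0, 1, 18, 3, 4, 10, 6, 11, 2, 15, 12, 5, 17, 13, 14, 7, 16, 8, 9]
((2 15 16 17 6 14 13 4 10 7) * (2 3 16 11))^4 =(2 15 11)(3 14 7 6 10 17 4 16 13)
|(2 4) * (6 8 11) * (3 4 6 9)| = |(2 6 8 11 9 3 4)| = 7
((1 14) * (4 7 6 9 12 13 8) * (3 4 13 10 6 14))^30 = (14)(6 12)(9 10)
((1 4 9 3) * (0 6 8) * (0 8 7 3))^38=(0 3 9 7 4 6 1)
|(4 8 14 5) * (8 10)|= |(4 10 8 14 5)|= 5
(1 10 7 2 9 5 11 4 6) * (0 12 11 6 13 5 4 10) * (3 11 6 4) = (0 12 6 1)(2 9 3 11 10 7)(4 13 5) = [12, 0, 9, 11, 13, 4, 1, 2, 8, 3, 7, 10, 6, 5]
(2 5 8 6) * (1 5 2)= (1 5 8 6)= [0, 5, 2, 3, 4, 8, 1, 7, 6]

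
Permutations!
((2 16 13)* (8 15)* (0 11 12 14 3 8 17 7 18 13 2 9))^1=(0 11 12 14 3 8 15 17 7 18 13 9)(2 16)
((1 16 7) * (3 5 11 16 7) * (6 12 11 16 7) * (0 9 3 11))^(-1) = ((0 9 3 5 16 11 7 1 6 12))^(-1) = (0 12 6 1 7 11 16 5 3 9)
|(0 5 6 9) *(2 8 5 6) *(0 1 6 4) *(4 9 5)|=|(0 9 1 6 5 2 8 4)|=8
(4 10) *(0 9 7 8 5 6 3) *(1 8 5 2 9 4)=(0 4 10 1 8 2 9 7 5 6 3)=[4, 8, 9, 0, 10, 6, 3, 5, 2, 7, 1]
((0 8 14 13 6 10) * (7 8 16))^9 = (0 16 7 8 14 13 6 10)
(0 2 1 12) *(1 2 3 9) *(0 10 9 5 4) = (0 3 5 4)(1 12 10 9) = [3, 12, 2, 5, 0, 4, 6, 7, 8, 1, 9, 11, 10]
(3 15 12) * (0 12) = (0 12 3 15) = [12, 1, 2, 15, 4, 5, 6, 7, 8, 9, 10, 11, 3, 13, 14, 0]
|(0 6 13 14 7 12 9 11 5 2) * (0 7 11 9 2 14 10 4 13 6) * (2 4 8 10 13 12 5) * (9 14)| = 6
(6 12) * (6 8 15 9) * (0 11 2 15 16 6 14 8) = (0 11 2 15 9 14 8 16 6 12) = [11, 1, 15, 3, 4, 5, 12, 7, 16, 14, 10, 2, 0, 13, 8, 9, 6]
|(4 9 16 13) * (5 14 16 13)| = |(4 9 13)(5 14 16)| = 3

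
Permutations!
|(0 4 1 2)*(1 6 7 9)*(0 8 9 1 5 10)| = |(0 4 6 7 1 2 8 9 5 10)| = 10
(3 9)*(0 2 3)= (0 2 3 9)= [2, 1, 3, 9, 4, 5, 6, 7, 8, 0]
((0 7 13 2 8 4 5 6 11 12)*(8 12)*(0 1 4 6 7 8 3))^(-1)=(0 3 11 6 8)(1 12 2 13 7 5 4)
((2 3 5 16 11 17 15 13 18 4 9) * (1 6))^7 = (1 6)(2 13 16 9 15 5 4 17 3 18 11)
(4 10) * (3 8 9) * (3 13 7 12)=(3 8 9 13 7 12)(4 10)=[0, 1, 2, 8, 10, 5, 6, 12, 9, 13, 4, 11, 3, 7]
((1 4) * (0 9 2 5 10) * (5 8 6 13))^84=((0 9 2 8 6 13 5 10)(1 4))^84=(0 6)(2 5)(8 10)(9 13)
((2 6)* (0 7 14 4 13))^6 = (0 7 14 4 13)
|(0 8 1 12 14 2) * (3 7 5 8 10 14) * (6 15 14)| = 6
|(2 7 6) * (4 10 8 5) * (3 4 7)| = |(2 3 4 10 8 5 7 6)| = 8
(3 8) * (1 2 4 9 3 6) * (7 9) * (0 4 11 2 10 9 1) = [4, 10, 11, 8, 7, 5, 0, 1, 6, 3, 9, 2] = (0 4 7 1 10 9 3 8 6)(2 11)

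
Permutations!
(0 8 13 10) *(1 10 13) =(13)(0 8 1 10) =[8, 10, 2, 3, 4, 5, 6, 7, 1, 9, 0, 11, 12, 13]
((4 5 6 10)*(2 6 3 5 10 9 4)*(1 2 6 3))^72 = (10) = ((1 2 3 5)(4 10 6 9))^72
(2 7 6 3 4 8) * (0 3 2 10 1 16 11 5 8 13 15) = [3, 16, 7, 4, 13, 8, 2, 6, 10, 9, 1, 5, 12, 15, 14, 0, 11] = (0 3 4 13 15)(1 16 11 5 8 10)(2 7 6)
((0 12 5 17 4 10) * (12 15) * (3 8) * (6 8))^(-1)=((0 15 12 5 17 4 10)(3 6 8))^(-1)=(0 10 4 17 5 12 15)(3 8 6)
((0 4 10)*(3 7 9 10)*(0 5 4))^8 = ((3 7 9 10 5 4))^8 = (3 9 5)(4 7 10)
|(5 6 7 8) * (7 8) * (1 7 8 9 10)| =|(1 7 8 5 6 9 10)| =7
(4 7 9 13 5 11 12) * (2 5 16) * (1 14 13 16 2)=[0, 14, 5, 3, 7, 11, 6, 9, 8, 16, 10, 12, 4, 2, 13, 15, 1]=(1 14 13 2 5 11 12 4 7 9 16)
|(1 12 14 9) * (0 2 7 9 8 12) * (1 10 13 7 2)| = |(0 1)(7 9 10 13)(8 12 14)| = 12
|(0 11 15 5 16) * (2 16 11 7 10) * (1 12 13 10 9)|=9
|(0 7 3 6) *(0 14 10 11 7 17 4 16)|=|(0 17 4 16)(3 6 14 10 11 7)|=12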